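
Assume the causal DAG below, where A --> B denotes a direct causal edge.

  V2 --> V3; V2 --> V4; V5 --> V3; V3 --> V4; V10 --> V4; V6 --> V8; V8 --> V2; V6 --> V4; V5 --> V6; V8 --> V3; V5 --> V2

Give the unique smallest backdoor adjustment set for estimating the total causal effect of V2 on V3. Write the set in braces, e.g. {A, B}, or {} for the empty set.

Variables eligible for adjustment (non-descendants of V2, excluding V2 and V3): {V10, V5, V6, V8}.
Backdoor paths from V2 to V3:
  P1: V2 <- V5 -> V6 -> V8 -> V3
  P2: V2 <- V5 -> V6 -> V4 <- V3
  P3: V2 <- V5 -> V3
  P4: V2 <- V8 <- V6 <- V5 -> V3
  P5: V2 <- V8 <- V6 -> V4 <- V3
  P6: V2 <- V8 -> V3
The empty set is not sufficient: P1 (V2 <- V5 -> V6 -> V8 -> V3) has no collider blocking it and no conditioned non-collider, so it is open.
Try {V5, V8}:
  P1: blocked at fork node V5 ∈ conditioning set.
  P2: blocked at fork node V5 ∈ conditioning set.
  P3: blocked at fork node V5 ∈ conditioning set.
  P4: blocked at chain node V8 ∈ conditioning set.
  P5: blocked at chain node V8 ∈ conditioning set.
  P6: blocked at fork node V8 ∈ conditioning set.
{V5, V8} contains no descendant of V2 and blocks every backdoor path.
Every element of {V5, V8} is needed (dropping V5 leaves P3 open; dropping V8 leaves P6 open), so no proper subset is valid.
Among all size-2 subsets of the eligible variables, only {V5, V8} blocks every backdoor path, so it is the unique smallest valid adjustment set.

{V5, V8}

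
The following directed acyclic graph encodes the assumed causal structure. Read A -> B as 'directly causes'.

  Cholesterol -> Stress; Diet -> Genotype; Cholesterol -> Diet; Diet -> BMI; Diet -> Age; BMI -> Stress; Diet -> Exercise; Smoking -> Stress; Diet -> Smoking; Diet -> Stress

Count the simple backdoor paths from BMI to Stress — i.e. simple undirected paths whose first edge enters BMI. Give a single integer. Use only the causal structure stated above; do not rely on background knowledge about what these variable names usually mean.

3

A backdoor path from BMI to Stress is any simple undirected path whose first edge points into BMI (i.e. leaves BMI via a parent).
Parents of BMI: {Diet}.
Enumerating:
  P1: BMI <- Diet <- Cholesterol -> Stress
  P2: BMI <- Diet -> Smoking -> Stress
  P3: BMI <- Diet -> Stress
That exhausts the simple backdoor paths. Count: 3.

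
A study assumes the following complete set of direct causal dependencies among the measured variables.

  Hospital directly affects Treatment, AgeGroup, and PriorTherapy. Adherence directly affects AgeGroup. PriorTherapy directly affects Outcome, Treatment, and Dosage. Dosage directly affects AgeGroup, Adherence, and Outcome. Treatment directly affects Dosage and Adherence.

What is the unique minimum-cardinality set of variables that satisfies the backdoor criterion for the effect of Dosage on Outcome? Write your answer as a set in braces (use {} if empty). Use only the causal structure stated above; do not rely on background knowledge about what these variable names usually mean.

{PriorTherapy}

Variables eligible for adjustment (non-descendants of Dosage, excluding Dosage and Outcome): {Hospital, PriorTherapy, Treatment}.
Backdoor paths from Dosage to Outcome:
  P1: Dosage <- PriorTherapy -> Outcome
  P2: Dosage <- Treatment <- Hospital -> PriorTherapy -> Outcome
  P3: Dosage <- Treatment <- PriorTherapy -> Outcome
  P4: Dosage <- Treatment -> Adherence -> AgeGroup <- Hospital -> PriorTherapy -> Outcome
The empty set is not sufficient: P1 (Dosage <- PriorTherapy -> Outcome) has no collider blocking it and no conditioned non-collider, so it is open.
Try {PriorTherapy}:
  P1: blocked at fork node PriorTherapy ∈ conditioning set.
  P2: blocked at chain node PriorTherapy ∈ conditioning set.
  P3: blocked at fork node PriorTherapy ∈ conditioning set.
  P4: blocked at collider AgeGroup (neither it nor any descendant is in the conditioning set).
{PriorTherapy} contains no descendant of Dosage and blocks every backdoor path.
No other singleton works — e.g. {Hospital} leaves P1 open — so {PriorTherapy} is the unique smallest valid adjustment set.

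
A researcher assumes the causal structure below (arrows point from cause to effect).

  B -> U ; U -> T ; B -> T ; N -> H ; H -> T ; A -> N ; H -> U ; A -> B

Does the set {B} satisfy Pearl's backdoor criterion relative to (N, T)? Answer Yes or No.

Yes

Backdoor paths from N to T (paths whose first edge points into N):
  P1: N <- A -> B -> U <- H -> T
  P2: N <- A -> B -> U -> T
  P3: N <- A -> B -> T
Condition 1 (no descendant of N in the set): holds — descendants of N are {H, T, U}; none are in {B}.
Condition 2 (every backdoor path blocked by {B}):
  P1: blocked at chain node B ∈ conditioning set.
  P2: blocked at chain node B ∈ conditioning set.
  P3: blocked at chain node B ∈ conditioning set.
{B} satisfies the backdoor criterion.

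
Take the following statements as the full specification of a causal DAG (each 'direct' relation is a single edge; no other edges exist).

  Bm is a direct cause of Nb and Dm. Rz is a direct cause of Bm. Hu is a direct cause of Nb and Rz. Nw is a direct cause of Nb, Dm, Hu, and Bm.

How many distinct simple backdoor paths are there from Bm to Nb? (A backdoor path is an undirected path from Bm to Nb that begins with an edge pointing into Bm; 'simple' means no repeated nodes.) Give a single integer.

A backdoor path from Bm to Nb is any simple undirected path whose first edge points into Bm (i.e. leaves Bm via a parent).
Parents of Bm: {Nw, Rz}.
Enumerating:
  P1: Bm <- Nw -> Hu -> Nb
  P2: Bm <- Nw -> Nb
  P3: Bm <- Rz <- Hu <- Nw -> Nb
  P4: Bm <- Rz <- Hu -> Nb
That exhausts the simple backdoor paths. Count: 4.

4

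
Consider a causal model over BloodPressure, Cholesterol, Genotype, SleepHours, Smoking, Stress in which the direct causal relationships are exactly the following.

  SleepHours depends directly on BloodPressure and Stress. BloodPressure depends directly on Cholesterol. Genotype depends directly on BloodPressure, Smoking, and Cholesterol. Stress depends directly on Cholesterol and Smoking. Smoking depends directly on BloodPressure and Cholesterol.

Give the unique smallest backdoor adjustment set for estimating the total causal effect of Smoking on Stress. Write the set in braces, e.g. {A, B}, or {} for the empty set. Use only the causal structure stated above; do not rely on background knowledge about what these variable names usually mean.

{Cholesterol}

Variables eligible for adjustment (non-descendants of Smoking, excluding Smoking and Stress): {BloodPressure, Cholesterol}.
Backdoor paths from Smoking to Stress:
  P1: Smoking <- Cholesterol -> BloodPressure -> SleepHours <- Stress
  P2: Smoking <- Cholesterol -> Stress
  P3: Smoking <- Cholesterol -> Genotype <- BloodPressure -> SleepHours <- Stress
  P4: Smoking <- BloodPressure <- Cholesterol -> Stress
  P5: Smoking <- BloodPressure -> Genotype <- Cholesterol -> Stress
  P6: Smoking <- BloodPressure -> SleepHours <- Stress
The empty set is not sufficient: P2 (Smoking <- Cholesterol -> Stress) has no collider blocking it and no conditioned non-collider, so it is open.
Try {Cholesterol}:
  P1: blocked at fork node Cholesterol ∈ conditioning set.
  P2: blocked at fork node Cholesterol ∈ conditioning set.
  P3: blocked at fork node Cholesterol ∈ conditioning set.
  P4: blocked at fork node Cholesterol ∈ conditioning set.
  P5: blocked at collider Genotype (neither it nor any descendant is in the conditioning set).
  P6: blocked at collider SleepHours (neither it nor any descendant is in the conditioning set).
{Cholesterol} contains no descendant of Smoking and blocks every backdoor path.
No other singleton works — e.g. {BloodPressure} leaves P2 open — so {Cholesterol} is the unique smallest valid adjustment set.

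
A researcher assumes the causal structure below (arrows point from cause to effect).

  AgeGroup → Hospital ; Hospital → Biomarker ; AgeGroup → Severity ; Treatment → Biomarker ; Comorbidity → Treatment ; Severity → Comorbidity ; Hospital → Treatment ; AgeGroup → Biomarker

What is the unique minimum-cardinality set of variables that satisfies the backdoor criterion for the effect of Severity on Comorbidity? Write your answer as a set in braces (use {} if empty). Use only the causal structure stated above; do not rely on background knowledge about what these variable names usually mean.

{}

Variables eligible for adjustment (non-descendants of Severity, excluding Severity and Comorbidity): {AgeGroup, Hospital}.
Backdoor paths from Severity to Comorbidity:
  P1: Severity <- AgeGroup -> Hospital -> Treatment <- Comorbidity
  P2: Severity <- AgeGroup -> Hospital -> Biomarker <- Treatment <- Comorbidity
  P3: Severity <- AgeGroup -> Biomarker <- Hospital -> Treatment <- Comorbidity
  P4: Severity <- AgeGroup -> Biomarker <- Treatment <- Comorbidity
Each backdoor path contains an unconditioned collider, so every path is already blocked with the empty conditioning set:
  P1: blocked at collider Treatment (neither it nor any descendant is in the conditioning set).
  P2: blocked at collider Biomarker (neither it nor any descendant is in the conditioning set).
  P3: blocked at collider Biomarker (neither it nor any descendant is in the conditioning set).
  P4: blocked at collider Biomarker (neither it nor any descendant is in the conditioning set).
The empty set is therefore the unique smallest valid set.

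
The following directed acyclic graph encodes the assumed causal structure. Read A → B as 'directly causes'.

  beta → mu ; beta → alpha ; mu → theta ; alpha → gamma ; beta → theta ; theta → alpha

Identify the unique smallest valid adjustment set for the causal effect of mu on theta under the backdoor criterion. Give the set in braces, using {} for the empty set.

{beta}

Variables eligible for adjustment (non-descendants of mu, excluding mu and theta): {beta}.
Backdoor paths from mu to theta:
  P1: mu <- beta -> theta
  P2: mu <- beta -> alpha <- theta
The empty set is not sufficient: P1 (mu <- beta -> theta) has no collider blocking it and no conditioned non-collider, so it is open.
Try {beta}:
  P1: blocked at fork node beta ∈ conditioning set.
  P2: blocked at fork node beta ∈ conditioning set.
{beta} contains no descendant of mu and blocks every backdoor path.
{beta} is the unique smallest valid adjustment set.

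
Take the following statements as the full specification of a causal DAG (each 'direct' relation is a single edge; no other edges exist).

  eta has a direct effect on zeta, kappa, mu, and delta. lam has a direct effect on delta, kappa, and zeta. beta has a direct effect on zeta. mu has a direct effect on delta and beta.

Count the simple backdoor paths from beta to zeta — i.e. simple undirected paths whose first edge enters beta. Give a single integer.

A backdoor path from beta to zeta is any simple undirected path whose first edge points into beta (i.e. leaves beta via a parent).
Parents of beta: {mu}.
Enumerating:
  P1: beta <- mu <- eta -> kappa <- lam -> zeta
  P2: beta <- mu <- eta -> delta <- lam -> zeta
  P3: beta <- mu <- eta -> zeta
  P4: beta <- mu -> delta <- eta -> kappa <- lam -> zeta
  P5: beta <- mu -> delta <- eta -> zeta
  P6: beta <- mu -> delta <- lam -> kappa <- eta -> zeta
  P7: beta <- mu -> delta <- lam -> zeta
That exhausts the simple backdoor paths. Count: 7.

7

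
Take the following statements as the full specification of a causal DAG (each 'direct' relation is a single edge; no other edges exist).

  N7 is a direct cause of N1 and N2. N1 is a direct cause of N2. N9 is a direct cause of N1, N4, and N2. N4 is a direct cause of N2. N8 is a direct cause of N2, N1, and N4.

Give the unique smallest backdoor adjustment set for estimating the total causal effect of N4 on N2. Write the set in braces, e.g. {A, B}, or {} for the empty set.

Variables eligible for adjustment (non-descendants of N4, excluding N4 and N2): {N1, N7, N8, N9}.
Backdoor paths from N4 to N2:
  P1: N4 <- N9 -> N1 <- N8 -> N2
  P2: N4 <- N9 -> N1 <- N7 -> N2
  P3: N4 <- N9 -> N1 -> N2
  P4: N4 <- N9 -> N2
  P5: N4 <- N8 -> N1 <- N9 -> N2
  P6: N4 <- N8 -> N1 <- N7 -> N2
  P7: N4 <- N8 -> N1 -> N2
  P8: N4 <- N8 -> N2
The empty set is not sufficient: P3 (N4 <- N9 -> N1 -> N2) has no collider blocking it and no conditioned non-collider, so it is open.
Try {N8, N9}:
  P1: blocked at fork node N9 ∈ conditioning set.
  P2: blocked at fork node N9 ∈ conditioning set.
  P3: blocked at fork node N9 ∈ conditioning set.
  P4: blocked at fork node N9 ∈ conditioning set.
  P5: blocked at fork node N8 ∈ conditioning set.
  P6: blocked at fork node N8 ∈ conditioning set.
  P7: blocked at fork node N8 ∈ conditioning set.
  P8: blocked at fork node N8 ∈ conditioning set.
{N8, N9} contains no descendant of N4 and blocks every backdoor path.
Every element of {N8, N9} is needed (dropping N8 leaves P7 open; dropping N9 leaves P3 open), so no proper subset is valid.
Among all size-2 subsets of the eligible variables, only {N8, N9} blocks every backdoor path, so it is the unique smallest valid adjustment set.

{N8, N9}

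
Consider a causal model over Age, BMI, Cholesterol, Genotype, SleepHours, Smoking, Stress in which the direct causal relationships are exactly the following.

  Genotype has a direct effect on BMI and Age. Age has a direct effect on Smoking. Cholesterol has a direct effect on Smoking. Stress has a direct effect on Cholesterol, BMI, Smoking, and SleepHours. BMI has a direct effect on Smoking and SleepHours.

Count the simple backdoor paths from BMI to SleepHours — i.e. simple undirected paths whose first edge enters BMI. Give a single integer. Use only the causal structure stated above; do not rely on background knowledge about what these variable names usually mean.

3

A backdoor path from BMI to SleepHours is any simple undirected path whose first edge points into BMI (i.e. leaves BMI via a parent).
Parents of BMI: {Genotype, Stress}.
Enumerating:
  P1: BMI <- Stress -> SleepHours
  P2: BMI <- Genotype -> Age -> Smoking <- Stress -> SleepHours
  P3: BMI <- Genotype -> Age -> Smoking <- Cholesterol <- Stress -> SleepHours
That exhausts the simple backdoor paths. Count: 3.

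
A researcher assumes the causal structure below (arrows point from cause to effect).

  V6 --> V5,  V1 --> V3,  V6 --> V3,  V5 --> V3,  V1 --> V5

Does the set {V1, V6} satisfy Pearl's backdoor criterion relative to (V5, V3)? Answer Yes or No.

Yes

Backdoor paths from V5 to V3 (paths whose first edge points into V5):
  P1: V5 <- V1 -> V3
  P2: V5 <- V6 -> V3
Condition 1 (no descendant of V5 in the set): holds — descendants of V5 are {V3}; none are in {V1, V6}.
Condition 2 (every backdoor path blocked by {V1, V6}):
  P1: blocked at fork node V1 ∈ conditioning set.
  P2: blocked at fork node V6 ∈ conditioning set.
{V1, V6} satisfies the backdoor criterion.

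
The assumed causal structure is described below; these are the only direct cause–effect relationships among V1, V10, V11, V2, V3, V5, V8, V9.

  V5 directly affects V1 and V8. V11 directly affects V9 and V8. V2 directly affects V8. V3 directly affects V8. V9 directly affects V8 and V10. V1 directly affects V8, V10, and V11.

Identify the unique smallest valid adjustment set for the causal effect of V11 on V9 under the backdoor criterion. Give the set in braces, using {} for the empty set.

{}

Variables eligible for adjustment (non-descendants of V11, excluding V11 and V9): {V1, V2, V3, V5}.
Backdoor paths from V11 to V9:
  P1: V11 <- V1 <- V5 -> V8 <- V9
  P2: V11 <- V1 -> V8 <- V9
  P3: V11 <- V1 -> V10 <- V9
Each backdoor path contains an unconditioned collider, so every path is already blocked with the empty conditioning set:
  P1: blocked at collider V8 (neither it nor any descendant is in the conditioning set).
  P2: blocked at collider V8 (neither it nor any descendant is in the conditioning set).
  P3: blocked at collider V10 (neither it nor any descendant is in the conditioning set).
The empty set is therefore the unique smallest valid set.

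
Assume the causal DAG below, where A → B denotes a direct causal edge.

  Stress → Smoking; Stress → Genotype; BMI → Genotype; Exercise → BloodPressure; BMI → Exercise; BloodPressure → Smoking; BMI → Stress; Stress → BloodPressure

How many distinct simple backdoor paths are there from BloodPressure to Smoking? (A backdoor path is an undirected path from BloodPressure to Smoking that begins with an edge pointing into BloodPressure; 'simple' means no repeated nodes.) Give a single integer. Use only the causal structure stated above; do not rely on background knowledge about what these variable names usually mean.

A backdoor path from BloodPressure to Smoking is any simple undirected path whose first edge points into BloodPressure (i.e. leaves BloodPressure via a parent).
Parents of BloodPressure: {Exercise, Stress}.
Enumerating:
  P1: BloodPressure <- Exercise <- BMI -> Stress -> Smoking
  P2: BloodPressure <- Exercise <- BMI -> Genotype <- Stress -> Smoking
  P3: BloodPressure <- Stress -> Smoking
That exhausts the simple backdoor paths. Count: 3.

3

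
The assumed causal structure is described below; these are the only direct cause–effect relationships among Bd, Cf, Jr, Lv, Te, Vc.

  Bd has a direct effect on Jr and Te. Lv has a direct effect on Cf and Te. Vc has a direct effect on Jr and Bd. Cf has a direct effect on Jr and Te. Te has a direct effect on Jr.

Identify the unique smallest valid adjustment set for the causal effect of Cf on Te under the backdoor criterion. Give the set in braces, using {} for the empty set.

Variables eligible for adjustment (non-descendants of Cf, excluding Cf and Te): {Bd, Lv, Vc}.
Backdoor paths from Cf to Te:
  P1: Cf <- Lv -> Te
The empty set is not sufficient: P1 (Cf <- Lv -> Te) has no collider blocking it and no conditioned non-collider, so it is open.
Try {Lv}:
  P1: blocked at fork node Lv ∈ conditioning set.
{Lv} contains no descendant of Cf and blocks every backdoor path.
No other singleton works — e.g. {Vc} leaves P1 open — so {Lv} is the unique smallest valid adjustment set.

{Lv}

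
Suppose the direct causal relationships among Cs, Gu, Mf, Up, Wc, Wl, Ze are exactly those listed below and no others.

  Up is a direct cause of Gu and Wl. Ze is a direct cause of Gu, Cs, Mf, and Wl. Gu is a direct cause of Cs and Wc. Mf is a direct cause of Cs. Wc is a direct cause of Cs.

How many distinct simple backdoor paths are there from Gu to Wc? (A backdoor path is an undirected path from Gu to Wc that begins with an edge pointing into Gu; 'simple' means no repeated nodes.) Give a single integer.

4

A backdoor path from Gu to Wc is any simple undirected path whose first edge points into Gu (i.e. leaves Gu via a parent).
Parents of Gu: {Up, Ze}.
Enumerating:
  P1: Gu <- Ze -> Mf -> Cs <- Wc
  P2: Gu <- Ze -> Cs <- Wc
  P3: Gu <- Up -> Wl <- Ze -> Mf -> Cs <- Wc
  P4: Gu <- Up -> Wl <- Ze -> Cs <- Wc
That exhausts the simple backdoor paths. Count: 4.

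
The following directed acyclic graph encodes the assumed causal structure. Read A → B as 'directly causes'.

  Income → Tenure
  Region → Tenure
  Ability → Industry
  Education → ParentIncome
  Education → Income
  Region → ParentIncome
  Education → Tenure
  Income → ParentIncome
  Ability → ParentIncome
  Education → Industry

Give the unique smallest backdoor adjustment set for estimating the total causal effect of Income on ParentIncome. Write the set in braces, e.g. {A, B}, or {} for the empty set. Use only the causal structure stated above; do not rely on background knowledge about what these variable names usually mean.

Variables eligible for adjustment (non-descendants of Income, excluding Income and ParentIncome): {Ability, Education, Industry, Region}.
Backdoor paths from Income to ParentIncome:
  P1: Income <- Education -> Industry <- Ability -> ParentIncome
  P2: Income <- Education -> ParentIncome
  P3: Income <- Education -> Tenure <- Region -> ParentIncome
The empty set is not sufficient: P2 (Income <- Education -> ParentIncome) has no collider blocking it and no conditioned non-collider, so it is open.
Try {Education}:
  P1: blocked at fork node Education ∈ conditioning set.
  P2: blocked at fork node Education ∈ conditioning set.
  P3: blocked at fork node Education ∈ conditioning set.
{Education} contains no descendant of Income and blocks every backdoor path.
No other singleton works — e.g. {Ability} leaves P2 open — so {Education} is the unique smallest valid adjustment set.

{Education}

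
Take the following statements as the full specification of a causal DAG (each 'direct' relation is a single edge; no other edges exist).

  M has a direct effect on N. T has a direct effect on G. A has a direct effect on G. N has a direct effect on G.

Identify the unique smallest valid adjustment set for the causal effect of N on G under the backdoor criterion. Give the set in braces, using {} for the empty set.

Variables eligible for adjustment (non-descendants of N, excluding N and G): {A, M, T}.
Backdoor paths from N to G:
  (none)
With no backdoor paths the empty set already satisfies the criterion, and it is trivially minimal.

{}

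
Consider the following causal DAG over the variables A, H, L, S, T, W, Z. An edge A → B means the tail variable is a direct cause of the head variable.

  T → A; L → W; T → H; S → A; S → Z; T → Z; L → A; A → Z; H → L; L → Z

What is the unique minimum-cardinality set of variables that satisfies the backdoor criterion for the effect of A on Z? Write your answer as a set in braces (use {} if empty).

{L, S, T}

Variables eligible for adjustment (non-descendants of A, excluding A and Z): {H, L, S, T, W}.
Backdoor paths from A to Z:
  P1: A <- T -> H -> L -> Z
  P2: A <- T -> Z
  P3: A <- S -> Z
  P4: A <- L <- H <- T -> Z
  P5: A <- L -> Z
The empty set is not sufficient: P1 (A <- T -> H -> L -> Z) has no collider blocking it and no conditioned non-collider, so it is open.
Try {L, S, T}:
  P1: blocked at fork node T ∈ conditioning set.
  P2: blocked at fork node T ∈ conditioning set.
  P3: blocked at fork node S ∈ conditioning set.
  P4: blocked at chain node L ∈ conditioning set.
  P5: blocked at fork node L ∈ conditioning set.
{L, S, T} contains no descendant of A and blocks every backdoor path.
Every element of {L, S, T} is needed (dropping L leaves P5 open; dropping S leaves P3 open; dropping T leaves P2 open), so no proper subset is valid.
Among all size-3 subsets of the eligible variables, only {L, S, T} blocks every backdoor path, so it is the unique smallest valid adjustment set.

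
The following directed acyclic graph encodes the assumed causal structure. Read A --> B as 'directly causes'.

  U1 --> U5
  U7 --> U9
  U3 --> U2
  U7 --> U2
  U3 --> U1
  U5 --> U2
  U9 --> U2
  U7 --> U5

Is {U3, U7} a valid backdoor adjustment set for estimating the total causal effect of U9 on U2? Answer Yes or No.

Yes

Backdoor paths from U9 to U2 (paths whose first edge points into U9):
  P1: U9 <- U7 -> U5 <- U1 <- U3 -> U2
  P2: U9 <- U7 -> U5 -> U2
  P3: U9 <- U7 -> U2
Condition 1 (no descendant of U9 in the set): holds — descendants of U9 are {U2}; none are in {U3, U7}.
Condition 2 (every backdoor path blocked by {U3, U7}):
  P1: blocked at fork node U7 ∈ conditioning set.
  P2: blocked at fork node U7 ∈ conditioning set.
  P3: blocked at fork node U7 ∈ conditioning set.
{U3, U7} satisfies the backdoor criterion.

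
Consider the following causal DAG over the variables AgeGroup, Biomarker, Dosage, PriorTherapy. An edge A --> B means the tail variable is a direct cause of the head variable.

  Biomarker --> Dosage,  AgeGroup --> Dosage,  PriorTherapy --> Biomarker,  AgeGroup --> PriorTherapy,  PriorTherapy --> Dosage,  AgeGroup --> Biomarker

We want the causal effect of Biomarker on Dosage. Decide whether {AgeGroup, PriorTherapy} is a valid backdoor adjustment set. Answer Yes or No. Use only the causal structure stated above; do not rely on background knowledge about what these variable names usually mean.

Backdoor paths from Biomarker to Dosage (paths whose first edge points into Biomarker):
  P1: Biomarker <- AgeGroup -> PriorTherapy -> Dosage
  P2: Biomarker <- AgeGroup -> Dosage
  P3: Biomarker <- PriorTherapy <- AgeGroup -> Dosage
  P4: Biomarker <- PriorTherapy -> Dosage
Condition 1 (no descendant of Biomarker in the set): holds — descendants of Biomarker are {Dosage}; none are in {AgeGroup, PriorTherapy}.
Condition 2 (every backdoor path blocked by {AgeGroup, PriorTherapy}):
  P1: blocked at fork node AgeGroup ∈ conditioning set.
  P2: blocked at fork node AgeGroup ∈ conditioning set.
  P3: blocked at chain node PriorTherapy ∈ conditioning set.
  P4: blocked at fork node PriorTherapy ∈ conditioning set.
{AgeGroup, PriorTherapy} satisfies the backdoor criterion.

Yes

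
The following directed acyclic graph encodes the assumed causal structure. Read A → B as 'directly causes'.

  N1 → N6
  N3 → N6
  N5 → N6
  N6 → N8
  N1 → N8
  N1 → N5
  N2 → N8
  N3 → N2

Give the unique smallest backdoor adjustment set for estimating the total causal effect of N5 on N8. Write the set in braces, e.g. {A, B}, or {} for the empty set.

Variables eligible for adjustment (non-descendants of N5, excluding N5 and N8): {N1, N2, N3}.
Backdoor paths from N5 to N8:
  P1: N5 <- N1 -> N6 <- N3 -> N2 -> N8
  P2: N5 <- N1 -> N6 -> N8
  P3: N5 <- N1 -> N8
The empty set is not sufficient: P2 (N5 <- N1 -> N6 -> N8) has no collider blocking it and no conditioned non-collider, so it is open.
Try {N1}:
  P1: blocked at fork node N1 ∈ conditioning set.
  P2: blocked at fork node N1 ∈ conditioning set.
  P3: blocked at fork node N1 ∈ conditioning set.
{N1} contains no descendant of N5 and blocks every backdoor path.
No other singleton works — e.g. {N3} leaves P2 open — so {N1} is the unique smallest valid adjustment set.

{N1}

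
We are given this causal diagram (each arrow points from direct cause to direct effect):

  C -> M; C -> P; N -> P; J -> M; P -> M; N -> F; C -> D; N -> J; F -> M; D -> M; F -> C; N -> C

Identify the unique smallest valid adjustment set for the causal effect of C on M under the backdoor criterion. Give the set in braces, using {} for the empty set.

Variables eligible for adjustment (non-descendants of C, excluding C and M): {F, J, N}.
Backdoor paths from C to M:
  P1: C <- N -> J -> M
  P2: C <- N -> F -> M
  P3: C <- N -> P -> M
  P4: C <- F <- N -> J -> M
  P5: C <- F <- N -> P -> M
  P6: C <- F -> M
The empty set is not sufficient: P1 (C <- N -> J -> M) has no collider blocking it and no conditioned non-collider, so it is open.
Try {F, N}:
  P1: blocked at fork node N ∈ conditioning set.
  P2: blocked at fork node N ∈ conditioning set.
  P3: blocked at fork node N ∈ conditioning set.
  P4: blocked at chain node F ∈ conditioning set.
  P5: blocked at chain node F ∈ conditioning set.
  P6: blocked at fork node F ∈ conditioning set.
{F, N} contains no descendant of C and blocks every backdoor path.
Every element of {F, N} is needed (dropping F leaves P6 open; dropping N leaves P1 open), so no proper subset is valid.
Among all size-2 subsets of the eligible variables, only {F, N} blocks every backdoor path, so it is the unique smallest valid adjustment set.

{F, N}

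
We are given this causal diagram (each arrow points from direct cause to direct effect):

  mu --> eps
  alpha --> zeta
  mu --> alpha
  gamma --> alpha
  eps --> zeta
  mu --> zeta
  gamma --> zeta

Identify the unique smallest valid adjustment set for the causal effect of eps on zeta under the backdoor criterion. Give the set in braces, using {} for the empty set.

{mu}

Variables eligible for adjustment (non-descendants of eps, excluding eps and zeta): {alpha, gamma, mu}.
Backdoor paths from eps to zeta:
  P1: eps <- mu -> alpha <- gamma -> zeta
  P2: eps <- mu -> alpha -> zeta
  P3: eps <- mu -> zeta
The empty set is not sufficient: P2 (eps <- mu -> alpha -> zeta) has no collider blocking it and no conditioned non-collider, so it is open.
Try {mu}:
  P1: blocked at fork node mu ∈ conditioning set.
  P2: blocked at fork node mu ∈ conditioning set.
  P3: blocked at fork node mu ∈ conditioning set.
{mu} contains no descendant of eps and blocks every backdoor path.
No other singleton works — e.g. {gamma} leaves P2 open — so {mu} is the unique smallest valid adjustment set.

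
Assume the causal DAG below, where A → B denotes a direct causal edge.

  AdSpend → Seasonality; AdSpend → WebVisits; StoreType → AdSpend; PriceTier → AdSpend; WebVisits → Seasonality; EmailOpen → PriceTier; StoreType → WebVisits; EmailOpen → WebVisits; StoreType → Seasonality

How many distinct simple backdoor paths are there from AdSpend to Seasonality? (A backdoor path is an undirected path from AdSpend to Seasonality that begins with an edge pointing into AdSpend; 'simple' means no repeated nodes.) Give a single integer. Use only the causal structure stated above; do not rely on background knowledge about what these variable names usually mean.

4

A backdoor path from AdSpend to Seasonality is any simple undirected path whose first edge points into AdSpend (i.e. leaves AdSpend via a parent).
Parents of AdSpend: {PriceTier, StoreType}.
Enumerating:
  P1: AdSpend <- PriceTier <- EmailOpen -> WebVisits <- StoreType -> Seasonality
  P2: AdSpend <- PriceTier <- EmailOpen -> WebVisits -> Seasonality
  P3: AdSpend <- StoreType -> WebVisits -> Seasonality
  P4: AdSpend <- StoreType -> Seasonality
That exhausts the simple backdoor paths. Count: 4.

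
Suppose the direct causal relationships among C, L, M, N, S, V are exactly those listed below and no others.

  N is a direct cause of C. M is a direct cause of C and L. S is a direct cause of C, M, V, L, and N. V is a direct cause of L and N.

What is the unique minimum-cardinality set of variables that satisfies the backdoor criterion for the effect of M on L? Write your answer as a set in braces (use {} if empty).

Variables eligible for adjustment (non-descendants of M, excluding M and L): {N, S, V}.
Backdoor paths from M to L:
  P1: M <- S -> V -> L
  P2: M <- S -> N <- V -> L
  P3: M <- S -> C <- N <- V -> L
  P4: M <- S -> L
The empty set is not sufficient: P1 (M <- S -> V -> L) has no collider blocking it and no conditioned non-collider, so it is open.
Try {S}:
  P1: blocked at fork node S ∈ conditioning set.
  P2: blocked at fork node S ∈ conditioning set.
  P3: blocked at fork node S ∈ conditioning set.
  P4: blocked at fork node S ∈ conditioning set.
{S} contains no descendant of M and blocks every backdoor path.
No other singleton works — e.g. {V} leaves P4 open — so {S} is the unique smallest valid adjustment set.

{S}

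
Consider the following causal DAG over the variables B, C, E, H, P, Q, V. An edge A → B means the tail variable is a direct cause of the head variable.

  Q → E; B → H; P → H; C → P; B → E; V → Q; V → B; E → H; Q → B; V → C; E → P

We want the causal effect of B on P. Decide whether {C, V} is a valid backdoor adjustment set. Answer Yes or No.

Backdoor paths from B to P (paths whose first edge points into B):
  P1: B <- V -> Q -> E -> P
  P2: B <- V -> Q -> E -> H <- P
  P3: B <- V -> C -> P
  P4: B <- Q <- V -> C -> P
  P5: B <- Q -> E -> P
  P6: B <- Q -> E -> H <- P
Condition 1 (no descendant of B in the set): holds — descendants of B are {E, H, P}; none are in {C, V}.
Condition 2 (every backdoor path blocked by {C, V}):
  P1: blocked at fork node V ∈ conditioning set.
  P2: blocked at fork node V ∈ conditioning set.
  P3: blocked at fork node V ∈ conditioning set.
  P4: blocked at fork node V ∈ conditioning set.
  P5: open — no interior node is in the conditioning set.
  P6: blocked at collider H (neither it nor any descendant is in the conditioning set).
{C, V} does not satisfy the backdoor criterion.

No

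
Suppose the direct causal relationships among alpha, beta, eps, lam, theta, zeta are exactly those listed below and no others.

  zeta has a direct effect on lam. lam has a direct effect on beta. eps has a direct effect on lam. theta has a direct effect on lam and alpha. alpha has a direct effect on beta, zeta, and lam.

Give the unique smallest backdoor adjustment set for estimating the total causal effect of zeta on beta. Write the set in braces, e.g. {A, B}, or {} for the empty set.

{alpha}

Variables eligible for adjustment (non-descendants of zeta, excluding zeta and beta): {alpha, eps, theta}.
Backdoor paths from zeta to beta:
  P1: zeta <- alpha <- theta -> lam -> beta
  P2: zeta <- alpha -> lam -> beta
  P3: zeta <- alpha -> beta
The empty set is not sufficient: P1 (zeta <- alpha <- theta -> lam -> beta) has no collider blocking it and no conditioned non-collider, so it is open.
Try {alpha}:
  P1: blocked at chain node alpha ∈ conditioning set.
  P2: blocked at fork node alpha ∈ conditioning set.
  P3: blocked at fork node alpha ∈ conditioning set.
{alpha} contains no descendant of zeta and blocks every backdoor path.
No other singleton works — e.g. {theta} leaves P2 open — so {alpha} is the unique smallest valid adjustment set.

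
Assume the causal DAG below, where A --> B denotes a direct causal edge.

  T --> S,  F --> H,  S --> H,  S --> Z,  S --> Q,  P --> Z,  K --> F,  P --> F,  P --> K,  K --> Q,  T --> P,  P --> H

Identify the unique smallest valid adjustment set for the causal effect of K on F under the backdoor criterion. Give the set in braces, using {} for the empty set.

{P}

Variables eligible for adjustment (non-descendants of K, excluding K and F): {P, S, T, Z}.
Backdoor paths from K to F:
  P1: K <- P <- T -> S -> H <- F
  P2: K <- P -> F
  P3: K <- P -> Z <- S -> H <- F
  P4: K <- P -> H <- F
The empty set is not sufficient: P2 (K <- P -> F) has no collider blocking it and no conditioned non-collider, so it is open.
Try {P}:
  P1: blocked at chain node P ∈ conditioning set.
  P2: blocked at fork node P ∈ conditioning set.
  P3: blocked at fork node P ∈ conditioning set.
  P4: blocked at fork node P ∈ conditioning set.
{P} contains no descendant of K and blocks every backdoor path.
No other singleton works — e.g. {T} leaves P2 open — so {P} is the unique smallest valid adjustment set.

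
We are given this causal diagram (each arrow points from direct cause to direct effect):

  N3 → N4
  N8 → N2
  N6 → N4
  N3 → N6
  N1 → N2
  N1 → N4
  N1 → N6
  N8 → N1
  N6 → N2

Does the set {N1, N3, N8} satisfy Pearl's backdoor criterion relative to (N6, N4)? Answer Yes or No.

Backdoor paths from N6 to N4 (paths whose first edge points into N6):
  P1: N6 <- N3 -> N4
  P2: N6 <- N1 -> N4
Condition 1 (no descendant of N6 in the set): holds — descendants of N6 are {N2, N4}; none are in {N1, N3, N8}.
Condition 2 (every backdoor path blocked by {N1, N3, N8}):
  P1: blocked at fork node N3 ∈ conditioning set.
  P2: blocked at fork node N1 ∈ conditioning set.
{N1, N3, N8} satisfies the backdoor criterion.

Yes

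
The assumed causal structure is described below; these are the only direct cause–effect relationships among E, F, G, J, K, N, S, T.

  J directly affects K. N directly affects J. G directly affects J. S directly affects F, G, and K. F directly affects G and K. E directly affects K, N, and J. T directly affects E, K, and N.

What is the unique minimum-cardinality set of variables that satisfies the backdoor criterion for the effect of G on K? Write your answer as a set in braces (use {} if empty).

Variables eligible for adjustment (non-descendants of G, excluding G and K): {E, F, N, S, T}.
Backdoor paths from G to K:
  P1: G <- S -> F -> K
  P2: G <- S -> K
  P3: G <- F <- S -> K
  P4: G <- F -> K
The empty set is not sufficient: P1 (G <- S -> F -> K) has no collider blocking it and no conditioned non-collider, so it is open.
Try {F, S}:
  P1: blocked at fork node S ∈ conditioning set.
  P2: blocked at fork node S ∈ conditioning set.
  P3: blocked at chain node F ∈ conditioning set.
  P4: blocked at fork node F ∈ conditioning set.
{F, S} contains no descendant of G and blocks every backdoor path.
Every element of {F, S} is needed (dropping F leaves P4 open; dropping S leaves P2 open), so no proper subset is valid.
Among all size-2 subsets of the eligible variables, only {F, S} blocks every backdoor path, so it is the unique smallest valid adjustment set.

{F, S}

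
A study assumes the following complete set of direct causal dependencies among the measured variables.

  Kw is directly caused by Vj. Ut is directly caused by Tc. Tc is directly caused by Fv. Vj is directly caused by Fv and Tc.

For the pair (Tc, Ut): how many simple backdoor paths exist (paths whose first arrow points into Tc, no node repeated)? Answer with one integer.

0

A backdoor path from Tc to Ut is any simple undirected path whose first edge points into Tc (i.e. leaves Tc via a parent).
Parents of Tc: {Fv}.
No simple path from any parent of Tc reaches Ut without revisiting Tc, so there are no backdoor paths.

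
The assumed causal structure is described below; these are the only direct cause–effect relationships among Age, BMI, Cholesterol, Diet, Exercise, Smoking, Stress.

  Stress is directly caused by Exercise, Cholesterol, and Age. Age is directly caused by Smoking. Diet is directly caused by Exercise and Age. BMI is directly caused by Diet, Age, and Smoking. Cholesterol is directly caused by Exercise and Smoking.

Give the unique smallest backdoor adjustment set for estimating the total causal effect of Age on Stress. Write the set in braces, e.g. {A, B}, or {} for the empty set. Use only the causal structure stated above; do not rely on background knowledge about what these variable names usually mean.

{Smoking}

Variables eligible for adjustment (non-descendants of Age, excluding Age and Stress): {Cholesterol, Exercise, Smoking}.
Backdoor paths from Age to Stress:
  P1: Age <- Smoking -> Cholesterol <- Exercise -> Stress
  P2: Age <- Smoking -> Cholesterol -> Stress
  P3: Age <- Smoking -> BMI <- Diet <- Exercise -> Cholesterol -> Stress
  P4: Age <- Smoking -> BMI <- Diet <- Exercise -> Stress
The empty set is not sufficient: P2 (Age <- Smoking -> Cholesterol -> Stress) has no collider blocking it and no conditioned non-collider, so it is open.
Try {Smoking}:
  P1: blocked at fork node Smoking ∈ conditioning set.
  P2: blocked at fork node Smoking ∈ conditioning set.
  P3: blocked at fork node Smoking ∈ conditioning set.
  P4: blocked at fork node Smoking ∈ conditioning set.
{Smoking} contains no descendant of Age and blocks every backdoor path.
No other singleton works — e.g. {Exercise} leaves P2 open — so {Smoking} is the unique smallest valid adjustment set.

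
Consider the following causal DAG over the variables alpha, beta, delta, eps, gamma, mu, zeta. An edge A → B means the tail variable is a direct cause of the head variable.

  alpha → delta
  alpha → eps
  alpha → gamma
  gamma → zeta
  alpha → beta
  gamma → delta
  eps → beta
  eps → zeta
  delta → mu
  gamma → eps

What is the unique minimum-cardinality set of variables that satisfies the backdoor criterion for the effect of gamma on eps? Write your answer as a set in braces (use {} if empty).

Variables eligible for adjustment (non-descendants of gamma, excluding gamma and eps): {alpha}.
Backdoor paths from gamma to eps:
  P1: gamma <- alpha -> eps
  P2: gamma <- alpha -> beta <- eps
The empty set is not sufficient: P1 (gamma <- alpha -> eps) has no collider blocking it and no conditioned non-collider, so it is open.
Try {alpha}:
  P1: blocked at fork node alpha ∈ conditioning set.
  P2: blocked at fork node alpha ∈ conditioning set.
{alpha} contains no descendant of gamma and blocks every backdoor path.
{alpha} is the unique smallest valid adjustment set.

{alpha}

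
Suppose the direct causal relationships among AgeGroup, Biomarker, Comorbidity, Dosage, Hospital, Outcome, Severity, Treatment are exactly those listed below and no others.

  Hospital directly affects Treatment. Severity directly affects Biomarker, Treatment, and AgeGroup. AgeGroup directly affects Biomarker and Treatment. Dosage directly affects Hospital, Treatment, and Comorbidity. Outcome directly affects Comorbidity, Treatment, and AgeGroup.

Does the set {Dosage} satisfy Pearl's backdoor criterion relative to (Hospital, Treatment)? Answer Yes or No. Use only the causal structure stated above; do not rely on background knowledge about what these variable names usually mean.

Yes

Backdoor paths from Hospital to Treatment (paths whose first edge points into Hospital):
  P1: Hospital <- Dosage -> Comorbidity <- Outcome -> AgeGroup <- Severity -> Treatment
  P2: Hospital <- Dosage -> Comorbidity <- Outcome -> AgeGroup -> Biomarker <- Severity -> Treatment
  P3: Hospital <- Dosage -> Comorbidity <- Outcome -> AgeGroup -> Treatment
  P4: Hospital <- Dosage -> Comorbidity <- Outcome -> Treatment
  P5: Hospital <- Dosage -> Treatment
Condition 1 (no descendant of Hospital in the set): holds — descendants of Hospital are {Treatment}; none are in {Dosage}.
Condition 2 (every backdoor path blocked by {Dosage}):
  P1: blocked at fork node Dosage ∈ conditioning set.
  P2: blocked at fork node Dosage ∈ conditioning set.
  P3: blocked at fork node Dosage ∈ conditioning set.
  P4: blocked at fork node Dosage ∈ conditioning set.
  P5: blocked at fork node Dosage ∈ conditioning set.
{Dosage} satisfies the backdoor criterion.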